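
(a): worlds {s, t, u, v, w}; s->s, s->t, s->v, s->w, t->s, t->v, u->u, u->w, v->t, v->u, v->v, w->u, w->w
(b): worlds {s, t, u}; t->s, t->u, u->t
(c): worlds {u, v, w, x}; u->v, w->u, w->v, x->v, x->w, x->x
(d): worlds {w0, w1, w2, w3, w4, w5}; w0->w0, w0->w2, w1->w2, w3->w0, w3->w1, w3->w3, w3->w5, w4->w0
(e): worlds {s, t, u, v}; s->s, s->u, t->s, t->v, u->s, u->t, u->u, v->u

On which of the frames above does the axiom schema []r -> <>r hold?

The schema corresponds to seriality: forall x exists y Rxy.
(a): ✓.
(b): fails — world s has no successor.
(c): fails — world v has no successor.
(d): fails — world w2 has no successor.
(e): ✓.
Valid on: (a), (e).

(a), (e)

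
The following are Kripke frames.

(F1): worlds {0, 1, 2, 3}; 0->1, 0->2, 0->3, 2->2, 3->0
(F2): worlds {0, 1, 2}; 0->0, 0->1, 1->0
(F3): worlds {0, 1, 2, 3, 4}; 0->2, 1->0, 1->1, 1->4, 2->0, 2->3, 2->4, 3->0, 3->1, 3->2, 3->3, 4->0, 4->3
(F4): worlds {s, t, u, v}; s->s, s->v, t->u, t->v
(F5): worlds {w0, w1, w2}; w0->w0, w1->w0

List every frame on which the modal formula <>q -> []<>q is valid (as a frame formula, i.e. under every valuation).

Frame correspondent (Sahlqvist): forall x forall y forall z (Rxy & Rxz -> Ryz) — i.e. the Euclidean property.
(F1): fails — R02 and R01 but not R21.
(F2): fails — R01 and R01 but not R11.
(F3): fails — R02 and R02 but not R22.
(F4): fails — Rsv and Rss but not Rvs.
(F5): satisfies the condition.
Valid on: (F5).

(F5)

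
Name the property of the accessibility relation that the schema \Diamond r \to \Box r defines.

Partial functionality

This is the CD axiom.
Its frame correspondent is partial functionality — \forall x \forall y \forall z (Rxy \wedge Rxz \to y = z).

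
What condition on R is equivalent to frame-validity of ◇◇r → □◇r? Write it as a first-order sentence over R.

∀x ∀y ∀z ((xR²y ∧ xRz) → ∃w (y = w ∧ zRw))

This is a Sahlqvist (Geach-type) schema ◇^2□^0r → □^1◇^1r.
First-order correspondent: ∀x ∀y ∀z ((xR²y ∧ xRz) → ∃w (y = w ∧ zRw)).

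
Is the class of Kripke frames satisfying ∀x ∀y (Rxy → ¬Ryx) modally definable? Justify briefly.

Modal frame validity is preserved under surjective bounded morphisms.
The 4-cycle (worlds w0,w1,w2,w3 with w0→w1→w2→w3→w0) is asymmetric. Mapping every world to a single reflexive point • is a surjective bounded morphism, and the reflexive point is not asymmetric (R•• but asymmetry requires ¬R••).
So the class is not modally definable.

Not modally definable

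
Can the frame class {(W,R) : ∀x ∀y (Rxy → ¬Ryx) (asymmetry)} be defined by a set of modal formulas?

If a class were modally definable it would be closed under surjective bounded morphisms (Goldblatt–Thomason).
The 4-cycle (worlds s,t,u,v with s→t→u→v→s) is asymmetric. Mapping every world to a single reflexive point • is a surjective bounded morphism, and the reflexive point is not asymmetric (R•• but asymmetry requires ¬R••).
So the class is not modally definable.

Not definable by any modal formula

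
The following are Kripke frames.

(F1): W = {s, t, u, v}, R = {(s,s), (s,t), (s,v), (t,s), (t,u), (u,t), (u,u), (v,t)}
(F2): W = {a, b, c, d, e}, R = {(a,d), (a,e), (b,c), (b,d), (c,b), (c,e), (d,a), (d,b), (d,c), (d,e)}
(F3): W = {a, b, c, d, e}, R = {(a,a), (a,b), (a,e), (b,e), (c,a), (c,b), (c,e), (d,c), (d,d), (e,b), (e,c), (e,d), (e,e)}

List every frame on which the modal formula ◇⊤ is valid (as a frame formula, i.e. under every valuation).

The schema corresponds to seriality: ∀x ∃y Rxy.
(F1): holds.
(F2): fails — world e has no successor.
(F3): holds.

(F1), (F3)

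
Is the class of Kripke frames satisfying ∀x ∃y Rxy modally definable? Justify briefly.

Definable; □p → ◇p defines it

Yes: it is seriality, defined by the D schema □p → ◇p.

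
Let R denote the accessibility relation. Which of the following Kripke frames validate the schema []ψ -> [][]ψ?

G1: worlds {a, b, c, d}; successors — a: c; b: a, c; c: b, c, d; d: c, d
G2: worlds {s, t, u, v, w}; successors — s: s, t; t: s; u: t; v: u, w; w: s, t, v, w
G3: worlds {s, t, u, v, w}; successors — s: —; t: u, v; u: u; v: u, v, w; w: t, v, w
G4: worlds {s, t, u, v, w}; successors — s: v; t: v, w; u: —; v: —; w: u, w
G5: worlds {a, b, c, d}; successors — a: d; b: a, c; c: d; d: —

none

Frame correspondent (Sahlqvist): forall x forall y forall z (Rxy & Ryz -> Rxz) — i.e. transitivity.
G1: fails — Rbc and Rcd but not Rbd.
G2: fails — Rut and Rts but not Rus.
G3: fails — Rwt and Rtu but not Rwu.
G4: fails — Rtw and Rwu but not Rtu.
G5: fails — Rba and Rad but not Rbd.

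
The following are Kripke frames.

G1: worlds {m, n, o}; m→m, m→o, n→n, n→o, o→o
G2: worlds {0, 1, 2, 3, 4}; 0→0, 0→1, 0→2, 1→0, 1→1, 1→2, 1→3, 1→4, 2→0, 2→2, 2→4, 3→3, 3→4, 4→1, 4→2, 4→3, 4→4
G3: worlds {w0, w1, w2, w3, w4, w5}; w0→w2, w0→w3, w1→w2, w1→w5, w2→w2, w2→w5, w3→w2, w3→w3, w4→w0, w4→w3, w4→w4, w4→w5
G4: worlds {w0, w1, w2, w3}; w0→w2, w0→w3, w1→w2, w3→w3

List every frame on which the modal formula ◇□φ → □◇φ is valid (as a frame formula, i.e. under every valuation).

Frame correspondent (Sahlqvist): ∀x ∀y ∀z (Rxy ∧ Rxz → ∃w (Ryw ∧ Rzw)) — i.e. convergence.
G1: satisfies the condition.
G2: fails — R10 and R13 but 0 and 3 have no common successor.
G3: fails — Rw1w5 and Rw1w5 but w5 and w5 have no common successor.
G4: fails — Rw0w2 and Rw0w2 but w2 and w2 have no common successor.

G1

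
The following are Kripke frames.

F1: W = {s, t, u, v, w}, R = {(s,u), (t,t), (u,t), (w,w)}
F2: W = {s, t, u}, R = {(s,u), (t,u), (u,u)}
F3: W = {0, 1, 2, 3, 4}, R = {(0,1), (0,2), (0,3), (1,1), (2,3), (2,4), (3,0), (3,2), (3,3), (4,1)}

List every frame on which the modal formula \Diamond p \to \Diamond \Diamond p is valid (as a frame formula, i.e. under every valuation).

F2

Frame correspondent (Sahlqvist): \forall x \forall y (xRy \to \exists w (y = w \wedge x R^2 w)) — i.e. a generalized confluence (Geach) condition.
F1: fails — sRu but no w* with u=w* and sR²w*.
F2: condition met.
F3: fails — 2R4 but no w with 4=w and 2R²w.
Valid on: F2.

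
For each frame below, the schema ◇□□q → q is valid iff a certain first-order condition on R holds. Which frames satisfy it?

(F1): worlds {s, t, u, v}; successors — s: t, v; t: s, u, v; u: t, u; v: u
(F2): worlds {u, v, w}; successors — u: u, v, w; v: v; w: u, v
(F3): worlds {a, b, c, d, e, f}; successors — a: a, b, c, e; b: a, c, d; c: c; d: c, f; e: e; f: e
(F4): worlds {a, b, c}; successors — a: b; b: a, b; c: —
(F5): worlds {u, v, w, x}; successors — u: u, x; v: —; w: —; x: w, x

Frame correspondent (Sahlqvist): ∀x ∀y (xRy → ∃w (yR²w ∧ x = w)) — i.e. a generalized confluence (Geach) condition.
(F1): fails — sRt but no w with tR²w and s=w.
(F2): fails — uRv but no t with vR²t and u=t.
(F3): fails — aRc but no w with cR²w and a=w.
(F4): condition met.
(F5): fails — uRx but no t with xR²t and u=t.
Valid on: (F4).

(F4)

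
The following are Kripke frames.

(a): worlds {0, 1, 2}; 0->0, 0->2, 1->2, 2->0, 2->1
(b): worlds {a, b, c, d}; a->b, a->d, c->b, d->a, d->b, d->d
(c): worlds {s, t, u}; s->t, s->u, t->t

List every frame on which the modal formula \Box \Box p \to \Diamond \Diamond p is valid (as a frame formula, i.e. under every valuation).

(a)

The schema corresponds to a generalized confluence (Geach) condition: \forall x \exists w (x R^2 w \wedge x R^2 w).
(a): holds.
(b): fails — at b but no w with bR²w and bR²w.
(c): fails — at u but no w with uR²w and uR²w.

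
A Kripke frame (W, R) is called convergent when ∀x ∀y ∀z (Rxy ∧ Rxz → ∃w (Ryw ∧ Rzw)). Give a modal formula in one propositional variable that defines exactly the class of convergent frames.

◇□q → □◇q

The condition is convergence. The .2 schema ◇□q → □◇q defines it.
Suppose ◇□q→□◇q is valid. Take Rxy, Rxz and set V(q)={w : Ryw}. Then □q at y so ◇□q at x, so □◇q at x, so ◇q at z, giving w with Rzw and Ryw.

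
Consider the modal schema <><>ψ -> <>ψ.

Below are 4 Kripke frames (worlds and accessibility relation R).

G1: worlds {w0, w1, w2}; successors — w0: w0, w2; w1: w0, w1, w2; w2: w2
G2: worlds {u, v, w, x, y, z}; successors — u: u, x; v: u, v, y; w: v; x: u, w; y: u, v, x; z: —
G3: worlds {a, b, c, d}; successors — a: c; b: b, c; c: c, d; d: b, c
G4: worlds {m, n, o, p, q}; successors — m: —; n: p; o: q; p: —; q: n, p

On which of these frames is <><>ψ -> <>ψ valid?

Frame correspondent (Sahlqvist): forall x forall y forall z (Rxy & Ryz -> Rxz) — i.e. transitivity.
G1: ✓.
G2: fails — Rxw and Rwv but not Rxv.
G3: fails — Rbc and Rcd but not Rbd.
G4: fails — Roq and Rqp but not Rop.
Valid on: G1.

G1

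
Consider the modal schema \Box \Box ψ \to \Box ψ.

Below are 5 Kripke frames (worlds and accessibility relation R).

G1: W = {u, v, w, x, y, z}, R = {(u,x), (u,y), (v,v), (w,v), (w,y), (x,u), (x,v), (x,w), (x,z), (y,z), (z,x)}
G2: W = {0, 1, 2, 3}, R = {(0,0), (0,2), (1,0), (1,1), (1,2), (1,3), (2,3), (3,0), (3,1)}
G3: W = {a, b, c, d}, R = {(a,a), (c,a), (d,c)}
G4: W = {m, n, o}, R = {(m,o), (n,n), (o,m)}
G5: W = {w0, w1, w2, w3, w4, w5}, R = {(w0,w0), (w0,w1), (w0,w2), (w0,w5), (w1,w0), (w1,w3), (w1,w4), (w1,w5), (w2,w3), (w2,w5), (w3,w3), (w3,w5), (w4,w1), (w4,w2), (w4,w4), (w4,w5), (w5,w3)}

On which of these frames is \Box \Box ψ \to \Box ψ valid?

G5

This is the axiom for density; its first-order frame correspondent is \forall x \forall y (Rxy \to \exists z (Rxz \wedge Rzy)).
G1: fails — Rxw but no t with Rxt and Rtw.
G2: fails — R23 but no z with R2z and Rz3.
G3: fails — Rdc but no z with Rdz and Rzc.
G4: fails — Rom but no z with Roz and Rzm.
G5: ✓.
Valid on: G5.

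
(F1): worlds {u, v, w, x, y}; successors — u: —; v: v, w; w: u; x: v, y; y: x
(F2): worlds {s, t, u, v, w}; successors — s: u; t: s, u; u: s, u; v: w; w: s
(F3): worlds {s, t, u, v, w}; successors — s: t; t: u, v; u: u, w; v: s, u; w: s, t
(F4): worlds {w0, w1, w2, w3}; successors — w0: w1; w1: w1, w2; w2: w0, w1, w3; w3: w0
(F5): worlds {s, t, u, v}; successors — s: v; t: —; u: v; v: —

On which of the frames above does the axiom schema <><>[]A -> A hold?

(F5)

This is the axiom for a generalized confluence (Geach) condition; its first-order frame correspondent is forall x forall y (x R^2 y -> exists w (yRw & x = w)).
(F1): fails — vR²u but no t with uRt and v=t.
(F2): fails — sR²s but no w* with sRw* and s=w*.
(F3): fails — sR²u but no w* with uRw* and s=w*.
(F4): fails — w0R²w1 but no w with w1Rw and w0=w.
(F5): ✓.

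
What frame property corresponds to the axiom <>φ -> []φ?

Suppose ◇φ→□φ is valid. Take Rxy, Rxz and set V(φ)={y}. Then ◇φ at x, so □φ at x, so φ at z, i.e. z=y.

Partial functionality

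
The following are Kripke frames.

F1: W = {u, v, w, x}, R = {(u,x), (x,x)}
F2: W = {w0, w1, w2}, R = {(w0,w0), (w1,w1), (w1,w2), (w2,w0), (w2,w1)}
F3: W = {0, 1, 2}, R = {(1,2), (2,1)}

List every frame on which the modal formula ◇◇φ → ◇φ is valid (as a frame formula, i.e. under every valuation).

The schema corresponds to transitivity: ∀x ∀y ∀z (Rxy ∧ Ryz → Rxz).
F1: ✓.
F2: fails — Rw1w2 and Rw2w0 but not Rw1w0.
F3: fails — R12 and R21 but not R11.
Valid on: F1.

F1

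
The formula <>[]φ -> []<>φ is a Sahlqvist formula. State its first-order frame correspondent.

convergence

Suppose ◇□φ→□◇φ is valid. Take Rxy, Rxz and set V(φ)={w : Ryw}. Then □φ at y so ◇□φ at x, so □◇φ at x, so ◇φ at z, giving w with Rzw and Ryw.
Conversely, on a frame with convergence the schema holds at every world under every valuation.
Frame condition: forall x forall y forall z (Rxy & Rxz -> exists w (Ryw & Rzw)).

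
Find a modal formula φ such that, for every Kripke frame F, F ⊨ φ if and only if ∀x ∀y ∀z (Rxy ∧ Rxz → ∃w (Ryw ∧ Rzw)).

◇□p → □◇p

This is convergence; the standard corresponding axiom is .2: ◇□p → □◇p.
Suppose ◇□p→□◇p is valid. Take Rxy, Rxz and set V(p)={w : Ryw}. Then □p at y so ◇□p at x, so □◇p at x, so ◇p at z, giving w with Rzw and Ryw.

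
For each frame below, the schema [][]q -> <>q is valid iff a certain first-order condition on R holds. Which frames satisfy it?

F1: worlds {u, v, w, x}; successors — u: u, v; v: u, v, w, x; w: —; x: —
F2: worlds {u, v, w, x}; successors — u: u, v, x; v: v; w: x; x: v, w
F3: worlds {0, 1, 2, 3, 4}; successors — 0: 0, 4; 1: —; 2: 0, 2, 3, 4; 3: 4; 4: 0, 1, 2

none

This is the axiom for a generalized confluence (Geach) condition; its first-order frame correspondent is forall x exists w (x R^2 w & xRw).
F1: fails — at w but no t with wR²t and wRt.
F2: fails — at w but no t with wR²t and wRt.
F3: fails — at 1 but no w with 1R²w and 1Rw.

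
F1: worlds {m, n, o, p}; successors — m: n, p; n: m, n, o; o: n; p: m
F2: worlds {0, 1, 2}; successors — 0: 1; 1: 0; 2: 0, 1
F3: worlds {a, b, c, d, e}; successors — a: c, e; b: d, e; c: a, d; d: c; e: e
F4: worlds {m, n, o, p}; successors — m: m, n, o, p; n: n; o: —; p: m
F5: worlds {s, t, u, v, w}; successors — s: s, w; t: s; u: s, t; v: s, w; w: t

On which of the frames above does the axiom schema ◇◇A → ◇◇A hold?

Frame correspondent (Sahlqvist): ∀x ∀y (xR²y → ∃w (y = w ∧ xR²w)) — i.e. a generalized confluence (Geach) condition.
F1: condition met.
F2: condition met.
F3: condition met.
F4: condition met.
F5: condition met.
Valid on: F1, F2, F3, F4, F5.

F1, F2, F3, F4, F5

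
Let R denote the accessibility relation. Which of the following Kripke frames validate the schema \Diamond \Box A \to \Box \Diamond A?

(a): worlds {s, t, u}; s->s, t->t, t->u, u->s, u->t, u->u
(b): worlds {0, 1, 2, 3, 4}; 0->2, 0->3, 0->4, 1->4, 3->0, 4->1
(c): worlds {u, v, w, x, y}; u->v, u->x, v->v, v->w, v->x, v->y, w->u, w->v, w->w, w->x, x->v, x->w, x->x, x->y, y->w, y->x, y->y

Frame correspondent (Sahlqvist): \forall x \forall y \forall z (Rxy \wedge Rxz \to \exists w (Ryw \wedge Rzw)) — i.e. convergence.
(a): fails — Rut and Rus but t and s have no common successor.
(b): fails — R02 and R02 but 2 and 2 have no common successor.
(c): holds.
Valid on: (c).

(c)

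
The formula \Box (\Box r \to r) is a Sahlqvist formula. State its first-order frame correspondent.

Suppose □(□r→r) is valid. Take Rxy and set V(r)={w : Ryw}. Then at y, □r holds; since □(□r→r) at x, □r→r at y, so r at y, i.e. Ryy.
Conversely, any frame satisfying \forall x \forall y (Rxy \to Ryy) validates the schema.
So the correspondent is shift-reflexivity.

shift-reflexivity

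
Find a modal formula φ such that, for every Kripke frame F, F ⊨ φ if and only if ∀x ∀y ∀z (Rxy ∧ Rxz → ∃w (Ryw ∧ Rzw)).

◇□s → □◇s

The condition is convergence. The .2 schema ◇□s → □◇s defines it.
Suppose ◇□s→□◇s is valid. Take Rxy, Rxz and set V(s)={w : Ryw}. Then □s at y so ◇□s at x, so □◇s at x, so ◇s at z, giving w with Rzw and Ryw.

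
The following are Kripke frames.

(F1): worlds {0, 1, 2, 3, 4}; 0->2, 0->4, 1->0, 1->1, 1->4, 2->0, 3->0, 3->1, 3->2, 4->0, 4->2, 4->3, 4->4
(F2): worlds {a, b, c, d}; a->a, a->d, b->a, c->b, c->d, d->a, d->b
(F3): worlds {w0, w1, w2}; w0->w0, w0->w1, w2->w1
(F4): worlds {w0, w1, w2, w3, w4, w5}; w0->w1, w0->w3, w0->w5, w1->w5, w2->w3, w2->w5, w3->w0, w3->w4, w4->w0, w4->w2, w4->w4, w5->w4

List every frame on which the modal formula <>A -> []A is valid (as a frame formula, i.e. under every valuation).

This is the axiom for partial functionality; its first-order frame correspondent is forall x forall y forall z (Rxy & Rxz -> y = z).
(F1): fails — 0 sees both 2 and 4.
(F2): fails — a sees both a and d.
(F3): fails — w0 sees both w0 and w1.
(F4): fails — w0 sees both w1 and w3.

none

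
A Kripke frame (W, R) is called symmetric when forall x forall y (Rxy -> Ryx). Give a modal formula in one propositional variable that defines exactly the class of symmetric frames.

r → □◇r

The condition is symmetry. The B schema r → □◇r defines it.
Suppose r→□◇r is valid. Take Rxy and set V(r)={x}. Then r at x, so □◇r at x, so ◇r at y, so some z with Ryz has r; z=x, i.e. Ryx.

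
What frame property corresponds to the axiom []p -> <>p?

Seriality

Suppose □p→◇p is valid. At any x set V(p)=W. Then □p at x, so ◇p at x, so x has a successor.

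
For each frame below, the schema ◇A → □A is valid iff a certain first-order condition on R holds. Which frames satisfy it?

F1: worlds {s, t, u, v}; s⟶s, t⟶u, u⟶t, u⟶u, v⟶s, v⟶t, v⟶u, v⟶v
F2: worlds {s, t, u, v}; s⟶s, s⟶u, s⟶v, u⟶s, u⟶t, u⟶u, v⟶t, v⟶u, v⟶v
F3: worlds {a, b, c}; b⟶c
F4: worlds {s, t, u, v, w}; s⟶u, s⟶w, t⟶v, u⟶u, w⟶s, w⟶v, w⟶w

F3

Frame correspondent (Sahlqvist): ∀x ∀y ∀z (Rxy ∧ Rxz → y = z) — i.e. partial functionality.
F1: fails — u sees both t and u.
F2: fails — s sees both s and u.
F3: ✓.
F4: fails — s sees both u and w.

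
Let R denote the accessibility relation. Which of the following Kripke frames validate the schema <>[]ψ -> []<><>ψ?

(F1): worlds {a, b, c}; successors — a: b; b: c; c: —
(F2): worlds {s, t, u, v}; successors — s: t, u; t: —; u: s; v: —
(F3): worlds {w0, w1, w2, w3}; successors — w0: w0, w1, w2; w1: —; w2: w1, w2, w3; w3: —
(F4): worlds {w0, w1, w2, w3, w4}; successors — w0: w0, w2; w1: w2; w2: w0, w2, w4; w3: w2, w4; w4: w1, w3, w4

(F4)

The schema corresponds to a generalized confluence (Geach) condition: forall x forall y forall z ((xRy & xRz) -> exists w (yRw & z R^2 w)).
(F1): fails — aRb, aRb but no w with bRw and bR²w.
(F2): fails — sRt, sRt but no w with tRw and tR²w.
(F3): fails — w0Rw0, w0Rw1 but no w with w0Rw and w1R²w.
(F4): ✓.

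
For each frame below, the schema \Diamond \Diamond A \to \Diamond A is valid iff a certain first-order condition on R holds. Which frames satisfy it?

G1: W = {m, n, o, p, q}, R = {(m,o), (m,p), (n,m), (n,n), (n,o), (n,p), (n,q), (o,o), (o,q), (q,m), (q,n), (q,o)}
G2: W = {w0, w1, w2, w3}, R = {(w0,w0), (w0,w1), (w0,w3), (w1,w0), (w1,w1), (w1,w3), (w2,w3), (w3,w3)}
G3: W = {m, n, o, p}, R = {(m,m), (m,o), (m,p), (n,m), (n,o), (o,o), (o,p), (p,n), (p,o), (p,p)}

G2

The schema corresponds to transitivity: \forall x \forall y \forall z (Rxy \wedge Ryz \to Rxz).
G1: fails — Rmo and Roq but not Rmq.
G2: ✓.
G3: fails — Rop and Rpn but not Ron.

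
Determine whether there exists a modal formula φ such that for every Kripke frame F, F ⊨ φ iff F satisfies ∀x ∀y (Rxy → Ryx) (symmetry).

Definable; q → □◇q defines it

This is a Sahlqvist condition; the B axiom q → □◇q defines it.
Suppose q→□◇q is valid. Take Rxy and set V(q)={x}. Then q at x, so □◇q at x, so ◇q at y, so some z with Ryz has q; z=x, i.e. Ryx.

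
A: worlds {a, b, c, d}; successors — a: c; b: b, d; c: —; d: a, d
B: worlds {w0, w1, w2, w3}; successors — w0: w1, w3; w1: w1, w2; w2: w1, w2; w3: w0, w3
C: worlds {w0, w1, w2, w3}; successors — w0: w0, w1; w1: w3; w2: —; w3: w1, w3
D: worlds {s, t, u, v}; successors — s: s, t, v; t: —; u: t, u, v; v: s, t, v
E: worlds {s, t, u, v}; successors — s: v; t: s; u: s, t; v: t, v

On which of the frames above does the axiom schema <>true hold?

This is the axiom for seriality; its first-order frame correspondent is forall x exists y Rxy.
A: fails — world c has no successor.
B: condition met.
C: fails — world w2 has no successor.
D: fails — world t has no successor.
E: condition met.
Valid on: B, E.

B, E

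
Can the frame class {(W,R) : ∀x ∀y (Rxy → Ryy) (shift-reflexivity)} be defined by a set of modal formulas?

Definable; □(□q → q) defines it

This is a Sahlqvist condition; the T□ axiom □(□q → q) defines it.
Suppose □(□q→q) is valid. Take Rxy and set V(q)={w : Ryw}. Then at y, □q holds; since □(□q→q) at x, □q→q at y, so q at y, i.e. Ryy.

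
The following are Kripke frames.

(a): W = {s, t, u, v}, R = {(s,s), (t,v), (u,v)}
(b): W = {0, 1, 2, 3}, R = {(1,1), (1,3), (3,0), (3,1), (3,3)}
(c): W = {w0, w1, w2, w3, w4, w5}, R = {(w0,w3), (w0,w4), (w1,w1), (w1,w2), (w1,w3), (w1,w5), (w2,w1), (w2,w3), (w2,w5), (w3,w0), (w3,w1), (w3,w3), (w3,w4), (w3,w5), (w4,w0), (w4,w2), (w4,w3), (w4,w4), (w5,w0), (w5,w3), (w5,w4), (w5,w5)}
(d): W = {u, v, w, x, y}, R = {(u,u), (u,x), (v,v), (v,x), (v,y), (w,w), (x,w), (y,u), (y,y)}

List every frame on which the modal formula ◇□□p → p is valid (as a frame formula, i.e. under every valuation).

Frame correspondent (Sahlqvist): ∀x ∀y (xRy → ∃w (yR²w ∧ x = w)) — i.e. a generalized confluence (Geach) condition.
(a): fails — tRv but no w with vR²w and t=w.
(b): fails — 3R0 but no w with 0R²w and 3=w.
(c): satisfies the condition.
(d): fails — uRx but no t with xR²t and u=t.

(c)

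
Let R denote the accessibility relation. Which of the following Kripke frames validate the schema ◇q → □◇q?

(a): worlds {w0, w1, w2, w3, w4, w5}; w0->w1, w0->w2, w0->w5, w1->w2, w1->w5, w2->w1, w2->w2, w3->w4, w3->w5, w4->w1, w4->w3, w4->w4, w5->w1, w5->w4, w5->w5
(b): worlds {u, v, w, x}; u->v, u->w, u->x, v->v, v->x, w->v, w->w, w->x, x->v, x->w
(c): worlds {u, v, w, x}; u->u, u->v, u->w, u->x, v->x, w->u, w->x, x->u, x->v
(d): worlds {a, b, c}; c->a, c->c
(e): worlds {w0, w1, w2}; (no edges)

The schema corresponds to the Euclidean property: ∀x ∀y ∀z (Rxy ∧ Rxz → Ryz).
(a): fails — Rw0w5 and Rw0w2 but not Rw5w2.
(b): fails — Ruv and Ruw but not Rvw.
(c): fails — Ruv and Ruv but not Rvv.
(d): fails — Rca and Rca but not Raa.
(e): condition met.

(e)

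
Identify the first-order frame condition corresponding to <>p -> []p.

partial functionality: forall x forall y forall z (Rxy & Rxz -> y = z)

Suppose ◇p→□p is valid. Take Rxy, Rxz and set V(p)={y}. Then ◇p at x, so □p at x, so p at z, i.e. z=y.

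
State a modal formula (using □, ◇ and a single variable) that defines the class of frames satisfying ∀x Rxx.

The condition is reflexivity. The T schema □p → p defines it.

□p → p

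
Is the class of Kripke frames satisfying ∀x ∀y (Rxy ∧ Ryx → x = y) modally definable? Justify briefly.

If a class were modally definable it would be closed under surjective bounded morphisms (Goldblatt–Thomason).
The 8-cycle (worlds s,t,u,v,w,x,y,z with s→t→u→v→w→x→y→z→s) is antisymmetric. Sending even-indexed worlds to s and odd-indexed worlds to t is a surjective bounded morphism onto the two-world frame with s↔t, which is not antisymmetric.
So no modal formula (or set of formulas) defines exactly the antisymmetric frames.

No — not modally definable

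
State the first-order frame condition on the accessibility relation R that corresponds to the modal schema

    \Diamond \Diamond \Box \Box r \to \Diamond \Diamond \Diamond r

\forall x \forall y (x R^2 y \to \exists w (y R^2 w \wedge x R^3 w))

This is a Sahlqvist (Geach-type) schema ◇^2□^2r → □^0◇^3r.
First-order correspondent: \forall x \forall y (x R^2 y \to \exists w (y R^2 w \wedge x R^3 w)).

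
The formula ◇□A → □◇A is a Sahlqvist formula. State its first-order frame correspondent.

Suppose ◇□A→□◇A is valid. Take Rxy, Rxz and set V(A)={w : Ryw}. Then □A at y so ◇□A at x, so □◇A at x, so ◇A at z, giving w with Rzw and Ryw.
Conversely, on a frame with convergence the schema holds at every world under every valuation.
So the correspondent is convergence.

convergence: ∀x ∀y ∀z (Rxy ∧ Rxz → ∃w (Ryw ∧ Rzw))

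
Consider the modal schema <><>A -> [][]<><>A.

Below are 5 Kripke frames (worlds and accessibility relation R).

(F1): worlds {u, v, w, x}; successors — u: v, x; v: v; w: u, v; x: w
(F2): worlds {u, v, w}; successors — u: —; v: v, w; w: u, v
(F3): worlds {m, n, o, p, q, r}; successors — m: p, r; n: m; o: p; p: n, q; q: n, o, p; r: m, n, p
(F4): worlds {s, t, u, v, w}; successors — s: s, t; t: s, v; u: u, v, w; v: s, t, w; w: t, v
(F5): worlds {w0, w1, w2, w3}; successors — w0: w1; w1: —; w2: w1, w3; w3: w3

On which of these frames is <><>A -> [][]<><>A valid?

(F5)

This is the axiom for a generalized confluence (Geach) condition; its first-order frame correspondent is forall x forall y forall z ((x R^2 y & x R^2 z) -> exists w (y = w & z R^2 w)).
(F1): fails — uR²w, uR²v but no t with w=t and vR²t.
(F2): fails — vR²u, vR²u but no t with u=t and uR²t.
(F3): fails — mR²m, mR²n but no w with m=w and nR²w.
(F4): fails — sR²v, sR²t but no w* with v=w* and tR²w*.
(F5): holds.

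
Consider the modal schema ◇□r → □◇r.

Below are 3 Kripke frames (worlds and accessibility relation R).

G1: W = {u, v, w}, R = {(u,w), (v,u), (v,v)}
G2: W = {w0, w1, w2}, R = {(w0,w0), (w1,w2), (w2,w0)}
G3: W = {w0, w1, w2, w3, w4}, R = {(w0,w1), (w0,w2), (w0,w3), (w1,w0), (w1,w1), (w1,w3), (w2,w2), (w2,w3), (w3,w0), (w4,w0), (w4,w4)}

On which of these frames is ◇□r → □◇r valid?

G2

The schema corresponds to convergence: ∀x ∀y ∀z (Rxy ∧ Rxz → ∃w (Ryw ∧ Rzw)).
G1: fails — Ruw and Ruw but w and w have no common successor.
G2: satisfies the condition.
G3: fails — Rw0w2 and Rw0w3 but w2 and w3 have no common successor.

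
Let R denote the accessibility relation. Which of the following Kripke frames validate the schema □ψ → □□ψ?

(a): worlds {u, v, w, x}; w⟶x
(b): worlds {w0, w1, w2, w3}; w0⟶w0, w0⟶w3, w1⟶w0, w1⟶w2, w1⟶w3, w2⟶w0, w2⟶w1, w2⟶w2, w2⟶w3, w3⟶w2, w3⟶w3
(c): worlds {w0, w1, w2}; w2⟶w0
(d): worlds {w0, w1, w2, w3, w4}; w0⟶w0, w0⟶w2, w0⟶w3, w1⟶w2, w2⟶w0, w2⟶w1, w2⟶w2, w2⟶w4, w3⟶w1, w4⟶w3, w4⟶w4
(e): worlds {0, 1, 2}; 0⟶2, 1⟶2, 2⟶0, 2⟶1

(a), (c)

The schema corresponds to transitivity: ∀x ∀y ∀z (Rxy ∧ Ryz → Rxz).
(a): ✓.
(b): fails — Rw1w2 and Rw2w1 but not Rw1w1.
(c): ✓.
(d): fails — Rw1w2 and Rw2w4 but not Rw1w4.
(e): fails — R12 and R20 but not R10.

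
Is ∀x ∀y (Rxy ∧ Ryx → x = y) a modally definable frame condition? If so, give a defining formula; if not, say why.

No — not modally definable

Any modally definable frame class is closed under surjective bounded morphisms.
The 4-cycle (worlds w0,w1,w2,w3 with w0→w1→w2→w3→w0) is antisymmetric. Sending even-indexed worlds to s and odd-indexed worlds to t is a surjective bounded morphism onto the two-world frame with s↔t, which is not antisymmetric.
Hence antisymmetry is not modally definable.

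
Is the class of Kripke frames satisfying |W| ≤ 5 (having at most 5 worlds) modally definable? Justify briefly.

Modal frame validity is preserved under disjoint unions.
Any modal formula valid on each of 6 disjoint one-world frames is valid on their disjoint union (validity is preserved under disjoint unions). Each one-world frame has |W|=1≤5, but the union has |W|=6.
So no modal formula (or set of formulas) defines exactly the |W|≤5 frames.

No — not modally definable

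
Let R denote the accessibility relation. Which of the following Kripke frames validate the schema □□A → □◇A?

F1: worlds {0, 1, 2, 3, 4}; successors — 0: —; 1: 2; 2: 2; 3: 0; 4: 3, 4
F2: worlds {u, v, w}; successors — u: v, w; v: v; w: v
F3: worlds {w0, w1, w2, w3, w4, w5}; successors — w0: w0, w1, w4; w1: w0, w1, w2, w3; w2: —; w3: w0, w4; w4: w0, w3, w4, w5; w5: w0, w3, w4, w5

F2

The schema corresponds to a generalized confluence (Geach) condition: ∀x ∀z (xRz → ∃w (xR²w ∧ zRw)).
F1: fails — 3R0 but no w with 3R²w and 0Rw.
F2: ✓.
F3: fails — w1Rw2 but no w with w1R²w and w2Rw.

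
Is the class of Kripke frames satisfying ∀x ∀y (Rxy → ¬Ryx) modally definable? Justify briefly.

Not modally definable

Any modally definable frame class is closed under surjective bounded morphisms.
The 3-cycle (worlds a,b,c with a→b→c→a) is asymmetric. Mapping every world to a single reflexive point • is a surjective bounded morphism, and the reflexive point is not asymmetric (R•• but asymmetry requires ¬R••).
So the class is not modally definable.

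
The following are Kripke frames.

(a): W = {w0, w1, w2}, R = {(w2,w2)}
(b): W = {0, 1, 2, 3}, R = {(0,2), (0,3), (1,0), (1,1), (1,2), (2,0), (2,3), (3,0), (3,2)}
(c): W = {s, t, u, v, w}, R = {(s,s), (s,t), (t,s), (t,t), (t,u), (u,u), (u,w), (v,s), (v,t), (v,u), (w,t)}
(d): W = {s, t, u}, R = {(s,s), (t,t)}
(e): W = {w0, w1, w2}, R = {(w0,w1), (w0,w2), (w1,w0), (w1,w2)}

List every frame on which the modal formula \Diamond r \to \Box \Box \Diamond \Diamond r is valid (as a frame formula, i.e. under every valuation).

(a), (d)

Frame correspondent (Sahlqvist): \forall x \forall y \forall z ((xRy \wedge x R^2 z) \to \exists w (y = w \wedge z R^2 w)) — i.e. a generalized confluence (Geach) condition.
(a): ✓.
(b): fails — 1R1, 1R²0 but no w with 1=w and 0R²w.
(c): fails — sRs, sR²u but no w* with s=w* and uR²w*.
(d): ✓.
(e): fails — w0Rw1, w0R²w0 but no w with w1=w and w0R²w.
Valid on: (a), (d).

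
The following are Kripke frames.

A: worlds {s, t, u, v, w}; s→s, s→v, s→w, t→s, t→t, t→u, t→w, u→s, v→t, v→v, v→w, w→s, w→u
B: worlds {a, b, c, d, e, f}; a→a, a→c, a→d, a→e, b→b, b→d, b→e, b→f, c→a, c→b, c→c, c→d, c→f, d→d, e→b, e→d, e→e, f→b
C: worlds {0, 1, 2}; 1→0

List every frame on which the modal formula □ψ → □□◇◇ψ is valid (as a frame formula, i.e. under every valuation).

A, C

This is the axiom for a generalized confluence (Geach) condition; its first-order frame correspondent is ∀x ∀z (xR²z → ∃w (xRw ∧ zR²w)).
A: ✓.
B: fails — fR²d but no w with fRw and dR²w.
C: ✓.
Valid on: A, C.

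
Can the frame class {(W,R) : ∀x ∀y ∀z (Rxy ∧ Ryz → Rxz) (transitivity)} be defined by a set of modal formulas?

This is a Sahlqvist condition; the 4 axiom □r → □□r defines it.
Suppose □r→□□r is valid. Take Rxy, Ryz and set V(r)={w : Rxw}. Then □r at x, so □□r at x, so □r at y, so r at z, i.e. Rxz.

Yes — defined by □r → □□r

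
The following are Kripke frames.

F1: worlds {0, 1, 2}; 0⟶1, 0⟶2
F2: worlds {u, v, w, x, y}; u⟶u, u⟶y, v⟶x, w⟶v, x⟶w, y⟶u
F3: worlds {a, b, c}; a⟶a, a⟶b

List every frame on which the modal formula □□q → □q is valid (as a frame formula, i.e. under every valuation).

F3

The schema corresponds to density: ∀x ∀y (Rxy → ∃z (Rxz ∧ Rzy)).
F1: fails — R01 but no z with R0z and Rz1.
F2: fails — Rxw but no z with Rxz and Rzw.
F3: condition met.
Valid on: F3.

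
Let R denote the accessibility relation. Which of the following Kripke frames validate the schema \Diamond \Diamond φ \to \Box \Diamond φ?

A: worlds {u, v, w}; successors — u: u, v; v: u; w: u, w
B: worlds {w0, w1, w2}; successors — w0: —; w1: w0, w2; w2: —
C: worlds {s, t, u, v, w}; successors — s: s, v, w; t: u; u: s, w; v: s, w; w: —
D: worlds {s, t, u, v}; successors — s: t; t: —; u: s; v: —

The schema corresponds to a generalized confluence (Geach) condition: \forall x \forall y \forall z ((x R^2 y \wedge xRz) \to \exists w (y = w \wedge zRw)).
A: fails — uR²v, uRv but no t with v=t and vRt.
B: satisfies the condition.
C: fails — sR²s, sRw but no w* with s=w* and wRw*.
D: satisfies the condition.
Valid on: B, D.

B, D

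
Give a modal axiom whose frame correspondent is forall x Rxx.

A defining formula is □q → q (the T axiom).
Suppose □q→q is valid. At any x set V(q)={w : Rxw}. Then □q holds at x, so q holds at x, i.e. Rxx.

□q → q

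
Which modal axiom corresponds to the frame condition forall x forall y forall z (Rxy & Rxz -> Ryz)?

The condition is the Euclidean property. The 5 schema ◇p → □◇p defines it.

◇p → □◇p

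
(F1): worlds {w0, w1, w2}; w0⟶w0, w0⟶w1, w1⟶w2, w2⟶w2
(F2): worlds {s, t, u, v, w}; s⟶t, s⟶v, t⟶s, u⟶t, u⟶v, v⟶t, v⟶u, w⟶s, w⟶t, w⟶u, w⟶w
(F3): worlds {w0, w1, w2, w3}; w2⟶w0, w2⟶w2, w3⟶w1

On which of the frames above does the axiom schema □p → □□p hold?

(F3)

This is the axiom for transitivity; its first-order frame correspondent is ∀x ∀y ∀z (Rxy ∧ Ryz → Rxz).
(F1): fails — Rw0w1 and Rw1w2 but not Rw0w2.
(F2): fails — Ruv and Rvu but not Ruu.
(F3): condition met.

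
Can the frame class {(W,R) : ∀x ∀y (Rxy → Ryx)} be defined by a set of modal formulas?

Definable; r → □◇r defines it

This is a Sahlqvist condition; the B axiom r → □◇r defines it.
Suppose r→□◇r is valid. Take Rxy and set V(r)={x}. Then r at x, so □◇r at x, so ◇r at y, so some z with Ryz has r; z=x, i.e. Ryx.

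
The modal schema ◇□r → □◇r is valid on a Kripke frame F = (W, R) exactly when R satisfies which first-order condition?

convergence

This is the .2 axiom.
It corresponds to convergence: ∀x ∀y ∀z (Rxy ∧ Rxz → ∃w (Ryw ∧ Rzw)).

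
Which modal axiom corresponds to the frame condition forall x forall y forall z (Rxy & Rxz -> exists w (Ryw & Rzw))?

◇□ψ → □◇ψ

The condition is convergence. The .2 schema ◇□ψ → □◇ψ defines it.
Suppose ◇□ψ→□◇ψ is valid. Take Rxy, Rxz and set V(ψ)={w : Ryw}. Then □ψ at y so ◇□ψ at x, so □◇ψ at x, so ◇ψ at z, giving w with Rzw and Ryw.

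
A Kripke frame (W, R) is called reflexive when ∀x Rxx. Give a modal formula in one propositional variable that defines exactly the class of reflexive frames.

The condition is reflexivity. The T schema □s → s defines it.
Suppose □s→s is valid. At any x set V(s)={w : Rxw}. Then □s holds at x, so s holds at x, i.e. Rxx.

□s → s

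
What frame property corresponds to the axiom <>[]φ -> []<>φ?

Suppose ◇□φ→□◇φ is valid. Take Rxy, Rxz and set V(φ)={w : Ryw}. Then □φ at y so ◇□φ at x, so □◇φ at x, so ◇φ at z, giving w with Rzw and Ryw.
The converse is a direct semantic check.
Frame condition: forall x forall y forall z (Rxy & Rxz -> exists w (Ryw & Rzw)).

convergence: forall x forall y forall z (Rxy & Rxz -> exists w (Ryw & Rzw))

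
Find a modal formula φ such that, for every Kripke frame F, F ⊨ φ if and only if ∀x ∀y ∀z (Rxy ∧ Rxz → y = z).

◇ψ → □ψ

A defining formula is ◇ψ → □ψ (the CD axiom).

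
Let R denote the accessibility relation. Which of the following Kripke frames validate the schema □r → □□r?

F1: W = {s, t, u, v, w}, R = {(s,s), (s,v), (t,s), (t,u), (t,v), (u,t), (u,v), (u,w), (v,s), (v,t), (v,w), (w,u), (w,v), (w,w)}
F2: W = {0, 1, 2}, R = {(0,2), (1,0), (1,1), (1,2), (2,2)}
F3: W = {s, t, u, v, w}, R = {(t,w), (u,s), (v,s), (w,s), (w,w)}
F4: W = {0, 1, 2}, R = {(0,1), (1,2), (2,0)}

F2

Frame correspondent (Sahlqvist): ∀x ∀y ∀z (Rxy ∧ Ryz → Rxz) — i.e. transitivity.
F1: fails — Ruv and Rvs but not Rus.
F2: satisfies the condition.
F3: fails — Rtw and Rws but not Rts.
F4: fails — R12 and R20 but not R10.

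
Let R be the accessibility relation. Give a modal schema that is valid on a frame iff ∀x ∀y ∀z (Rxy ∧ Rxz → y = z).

A defining formula is ◇r → □r (the CD axiom).

◇r → □r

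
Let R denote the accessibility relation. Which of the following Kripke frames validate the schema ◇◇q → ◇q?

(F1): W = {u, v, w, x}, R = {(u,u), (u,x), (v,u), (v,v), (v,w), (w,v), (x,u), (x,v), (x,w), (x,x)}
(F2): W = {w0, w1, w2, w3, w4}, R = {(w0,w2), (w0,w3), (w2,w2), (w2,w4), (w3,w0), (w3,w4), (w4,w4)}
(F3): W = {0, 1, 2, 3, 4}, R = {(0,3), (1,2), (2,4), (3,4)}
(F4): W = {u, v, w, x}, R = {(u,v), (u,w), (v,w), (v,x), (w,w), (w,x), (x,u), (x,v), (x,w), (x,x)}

none

This is the axiom for transitivity; its first-order frame correspondent is ∀x ∀y ∀z (Rxy ∧ Ryz → Rxz).
(F1): fails — Rvu and Rux but not Rvx.
(F2): fails — Rw3w0 and Rw0w2 but not Rw3w2.
(F3): fails — R12 and R24 but not R14.
(F4): fails — Ruv and Rvx but not Rux.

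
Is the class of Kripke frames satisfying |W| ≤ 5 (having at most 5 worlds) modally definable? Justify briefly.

Any modally definable frame class is closed under disjoint unions.
Any modal formula valid on each of 6 disjoint one-world frames is valid on their disjoint union (validity is preserved under disjoint unions). Each one-world frame has |W|=1≤5, but the union has |W|=6.
So the class is not modally definable.

Not modally definable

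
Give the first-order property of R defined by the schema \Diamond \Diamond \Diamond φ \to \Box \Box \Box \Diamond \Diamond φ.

This is a Sahlqvist (Geach-type) schema ◇^3□^0φ → □^3◇^2φ.
Minimal-valuation argument: fix x; take any y with xR^3y and any z with xR^3z. Set V(φ) to the set of worlds R-reachable from y in exactly 0 steps. Then □^0φ holds at y, so the antecedent holds at x; validity forces ◇^2φ at z, giving a w with zR^2w and yR^0w.
First-order correspondent: \forall x \forall y \forall z ((x R^3 y \wedge x R^3 z) \to \exists w (y = w \wedge z R^2 w)).

\forall x \forall y \forall z ((x R^3 y \wedge x R^3 z) \to \exists w (y = w \wedge z R^2 w))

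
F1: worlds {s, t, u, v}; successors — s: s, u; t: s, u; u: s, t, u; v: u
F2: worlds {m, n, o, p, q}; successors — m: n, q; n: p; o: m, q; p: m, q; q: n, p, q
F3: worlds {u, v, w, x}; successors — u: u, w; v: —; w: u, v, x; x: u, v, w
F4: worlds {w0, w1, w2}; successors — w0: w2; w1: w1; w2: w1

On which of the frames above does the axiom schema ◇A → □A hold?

F4

Frame correspondent (Sahlqvist): ∀x ∀y ∀z (Rxy ∧ Rxz → y = z) — i.e. partial functionality.
F1: fails — s sees both s and u.
F2: fails — m sees both n and q.
F3: fails — u sees both u and w.
F4: ✓.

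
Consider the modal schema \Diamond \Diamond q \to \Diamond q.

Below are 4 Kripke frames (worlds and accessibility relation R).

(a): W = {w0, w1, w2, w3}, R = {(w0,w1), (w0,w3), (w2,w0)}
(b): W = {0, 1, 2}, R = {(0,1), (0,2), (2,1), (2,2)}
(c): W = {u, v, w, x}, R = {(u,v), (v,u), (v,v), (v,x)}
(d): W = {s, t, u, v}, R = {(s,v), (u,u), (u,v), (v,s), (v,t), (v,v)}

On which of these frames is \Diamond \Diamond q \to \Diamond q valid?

(b)

The schema corresponds to transitivity: \forall x \forall y \forall z (Rxy \wedge Ryz \to Rxz).
(a): fails — Rw2w0 and Rw0w1 but not Rw2w1.
(b): holds.
(c): fails — Ruv and Rvu but not Ruu.
(d): fails — Ruv and Rvt but not Rut.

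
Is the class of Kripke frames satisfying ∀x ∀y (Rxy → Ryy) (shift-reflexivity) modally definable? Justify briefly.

Yes — defined by □(□p → p)

The condition is shift-reflexivity. A defining modal formula is □(□p → p).
Suppose □(□p→p) is valid. Take Rxy and set V(p)={w : Ryw}. Then at y, □p holds; since □(□p→p) at x, □p→p at y, so p at y, i.e. Ryy.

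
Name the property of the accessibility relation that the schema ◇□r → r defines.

Symmetry

Equivalently (dual form): r → □◇r.
Suppose r→□◇r is valid. Take Rxy and set V(r)={x}. Then r at x, so □◇r at x, so ◇r at y, so some z with Ryz has r; z=x, i.e. Ryx.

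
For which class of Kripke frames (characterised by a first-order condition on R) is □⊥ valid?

This is the Ver axiom.
Its frame correspondent is emptiness of R — ∀x ∀y ¬Rxy.

emptiness of R: ∀x ∀y ¬Rxy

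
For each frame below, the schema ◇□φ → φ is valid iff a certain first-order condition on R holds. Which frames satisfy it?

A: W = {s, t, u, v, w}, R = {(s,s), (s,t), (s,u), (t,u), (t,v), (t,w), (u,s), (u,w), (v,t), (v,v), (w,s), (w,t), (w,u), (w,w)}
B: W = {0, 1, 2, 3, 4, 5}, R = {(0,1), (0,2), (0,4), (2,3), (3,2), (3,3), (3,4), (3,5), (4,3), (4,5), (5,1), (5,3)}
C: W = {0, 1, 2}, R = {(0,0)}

C

Frame correspondent (Sahlqvist): ∀x ∀y (xRy → ∃w (yRw ∧ x = w)) — i.e. a generalized confluence (Geach) condition.
A: fails — sRt but no w* with tRw* and s=w*.
B: fails — 0R1 but no w with 1Rw and 0=w.
C: holds.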